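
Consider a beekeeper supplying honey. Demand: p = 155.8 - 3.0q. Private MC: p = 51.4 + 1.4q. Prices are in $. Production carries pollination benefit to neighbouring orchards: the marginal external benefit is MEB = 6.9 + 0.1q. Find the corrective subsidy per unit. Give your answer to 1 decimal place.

subsidy = $9.5 per unit

Social marginal cost = private MC − MEB = 44.5 + 1.3q.
Set SMC = demand: 44.5 + 1.3q = 155.8 - 3.0q → q* = 25.8837.
The Pigouvian subsidy equals MEB at q*: 6.9 + 0.1×25.8837 = 9.4884.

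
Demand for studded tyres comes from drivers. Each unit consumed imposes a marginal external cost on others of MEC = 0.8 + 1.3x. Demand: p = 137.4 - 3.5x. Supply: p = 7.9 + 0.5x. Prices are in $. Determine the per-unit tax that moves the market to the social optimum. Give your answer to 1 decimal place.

Social marginal benefit = demand − MEC = 136.6 - 4.8x.
Set SMB = MC: 136.6 - 4.8x = 7.9 + 0.5x → x* = 24.2830.
The Pigouvian tax equals MEC at x*: 0.8 + 1.3×24.2830 = 32.3679.

tax = $32.4 per unit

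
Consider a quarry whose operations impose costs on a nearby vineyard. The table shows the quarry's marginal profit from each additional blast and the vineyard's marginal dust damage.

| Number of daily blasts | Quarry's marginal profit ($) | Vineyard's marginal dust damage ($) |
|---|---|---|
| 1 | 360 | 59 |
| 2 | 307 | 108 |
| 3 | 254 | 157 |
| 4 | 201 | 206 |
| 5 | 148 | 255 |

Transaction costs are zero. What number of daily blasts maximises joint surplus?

Bargaining reaches the level where marginal profit last exceeds marginal dust damage.
That holds through level 3 (254 ≥ 157) but not at 4 (201 < 206).

3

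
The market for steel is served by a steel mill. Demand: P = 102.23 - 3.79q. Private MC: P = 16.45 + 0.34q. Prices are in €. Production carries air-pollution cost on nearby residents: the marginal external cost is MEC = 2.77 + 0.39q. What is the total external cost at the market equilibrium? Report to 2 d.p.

Market equilibrium (private): 16.45 + 0.34q = 102.23 - 3.79q → q_m = 20.7700.
Total external cost = ∫₀^{q_m} (2.77 + 0.39q) dq = 2.77×20.7700 + ½×0.39×20.7700² = 141.6545.

€141.65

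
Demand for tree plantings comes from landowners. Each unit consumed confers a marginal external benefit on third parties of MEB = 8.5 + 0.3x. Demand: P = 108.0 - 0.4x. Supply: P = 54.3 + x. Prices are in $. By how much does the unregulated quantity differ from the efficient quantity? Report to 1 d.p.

Market equilibrium (private): 54.3 + x = 108.0 - 0.4x → x_m = 38.3571.
Social marginal benefit = demand + MEB = 116.5 - 0.1x.
Set SMB = MC: 116.5 - 0.1x = 54.3 + x → x* = 56.5455.
Gap = |38.3571 − 56.5455| = 18.1884.

18.2 units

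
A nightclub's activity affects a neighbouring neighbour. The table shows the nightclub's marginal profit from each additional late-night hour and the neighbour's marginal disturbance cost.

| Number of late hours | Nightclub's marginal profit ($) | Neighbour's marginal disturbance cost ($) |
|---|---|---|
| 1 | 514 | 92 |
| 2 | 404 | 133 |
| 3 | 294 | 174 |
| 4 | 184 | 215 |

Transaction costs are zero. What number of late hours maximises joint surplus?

3

Bargaining reaches the level where marginal profit last exceeds marginal disturbance cost.
That holds through level 3 (294 ≥ 174) but not at 4 (184 < 215).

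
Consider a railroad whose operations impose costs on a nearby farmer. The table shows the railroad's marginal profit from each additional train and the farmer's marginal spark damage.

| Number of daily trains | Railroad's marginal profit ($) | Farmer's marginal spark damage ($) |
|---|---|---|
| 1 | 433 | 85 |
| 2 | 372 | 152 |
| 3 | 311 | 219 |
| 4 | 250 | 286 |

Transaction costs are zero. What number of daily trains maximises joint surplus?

3

Bargaining reaches the level where marginal profit last exceeds marginal spark damage.
That holds through level 3 (311 ≥ 219) but not at 4 (250 < 286).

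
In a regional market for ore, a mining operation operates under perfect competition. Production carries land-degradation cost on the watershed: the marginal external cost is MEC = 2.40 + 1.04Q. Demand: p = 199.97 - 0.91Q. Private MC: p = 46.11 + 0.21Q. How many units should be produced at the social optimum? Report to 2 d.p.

Social marginal cost = private MC + MEC = 48.51 + 1.25Q.
Set SMC = demand: 48.51 + 1.25Q = 199.97 - 0.91Q → Q* = 70.1204.

Q* = 70.12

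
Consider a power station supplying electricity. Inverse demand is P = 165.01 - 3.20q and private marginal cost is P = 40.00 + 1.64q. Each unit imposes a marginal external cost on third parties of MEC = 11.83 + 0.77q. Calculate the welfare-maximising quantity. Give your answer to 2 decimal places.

q* = 20.17

Social marginal cost = private MC + MEC = 51.83 + 2.41q.
Set SMC = demand: 51.83 + 2.41q = 165.01 - 3.20q → q* = 20.1747.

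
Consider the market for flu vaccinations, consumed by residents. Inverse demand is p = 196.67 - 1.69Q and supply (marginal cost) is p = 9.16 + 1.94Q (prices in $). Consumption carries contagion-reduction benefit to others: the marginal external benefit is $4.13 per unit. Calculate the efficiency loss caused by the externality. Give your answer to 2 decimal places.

Market equilibrium (private): 9.16 + 1.94Q = 196.67 - 1.69Q → Q_m = 51.6556.
Social marginal benefit = demand + MEB = 200.80 - 1.69Q.
Set SMB = MC: 200.80 - 1.69Q = 9.16 + 1.94Q → Q* = 52.7934.
Height of the DWL triangle at Q_m is SMB(Q_m) − MC(Q_m) = MEB(Q_m) = 4.1300.
DWL = ½ × 1.1378 × 4.1300 = 2.3496.

DWL = $2.35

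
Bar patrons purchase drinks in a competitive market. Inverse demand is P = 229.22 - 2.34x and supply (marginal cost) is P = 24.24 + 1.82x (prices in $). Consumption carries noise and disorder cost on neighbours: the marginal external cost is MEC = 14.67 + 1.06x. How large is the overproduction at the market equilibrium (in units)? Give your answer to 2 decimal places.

Market equilibrium (private): 24.24 + 1.82x = 229.22 - 2.34x → x_m = 49.2740.
Social marginal benefit = demand − MEC = 214.55 - 3.40x.
Set SMB = MC: 214.55 - 3.40x = 24.24 + 1.82x → x* = 36.4579.
Gap = |49.2740 − 36.4579| = 12.8161.

12.82 units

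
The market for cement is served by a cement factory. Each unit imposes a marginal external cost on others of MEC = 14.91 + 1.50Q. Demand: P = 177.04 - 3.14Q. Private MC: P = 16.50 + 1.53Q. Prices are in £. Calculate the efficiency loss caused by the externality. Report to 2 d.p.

Market equilibrium (private): 16.50 + 1.53Q = 177.04 - 3.14Q → Q_m = 34.3769.
Social marginal cost = private MC + MEC = 31.41 + 3.03Q.
Set SMC = demand: 31.41 + 3.03Q = 177.04 - 3.14Q → Q* = 23.6029.
The welfare-loss triangle has base |Q_m − Q*| and height MEC(Q_m) (the vertical gap between SMC and demand is zero at Q* and MEC at Q_m).
DWL = ½ × 10.7740 × 66.4753 = 358.1024.

DWL = £358.10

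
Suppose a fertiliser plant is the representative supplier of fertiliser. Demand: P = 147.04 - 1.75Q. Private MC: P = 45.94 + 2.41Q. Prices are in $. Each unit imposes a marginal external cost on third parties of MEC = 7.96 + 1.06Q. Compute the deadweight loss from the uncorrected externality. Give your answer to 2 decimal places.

DWL = $108.92

Market equilibrium (private): 45.94 + 2.41Q = 147.04 - 1.75Q → Q_m = 24.3029.
Social marginal cost = private MC + MEC = 53.90 + 3.47Q.
Set SMC = demand: 53.90 + 3.47Q = 147.04 - 1.75Q → Q* = 17.8429.
The welfare-loss triangle has base |Q_m − Q*| and height MEC(Q_m) (the vertical gap between SMC and demand is zero at Q* and MEC at Q_m).
DWL = ½ × 6.4600 × 33.7211 = 108.9192.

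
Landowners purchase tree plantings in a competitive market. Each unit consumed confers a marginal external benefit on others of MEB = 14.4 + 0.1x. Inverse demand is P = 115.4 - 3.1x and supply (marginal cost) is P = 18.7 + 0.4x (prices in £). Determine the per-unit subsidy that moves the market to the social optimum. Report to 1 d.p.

subsidy = £17.7 per unit

Social marginal benefit = demand + MEB = 129.8 - 3.0x.
Set SMB = MC: 129.8 - 3.0x = 18.7 + 0.4x → x* = 32.6765.
The Pigouvian subsidy equals MEB at x*: 14.4 + 0.1×32.6765 = 17.6677.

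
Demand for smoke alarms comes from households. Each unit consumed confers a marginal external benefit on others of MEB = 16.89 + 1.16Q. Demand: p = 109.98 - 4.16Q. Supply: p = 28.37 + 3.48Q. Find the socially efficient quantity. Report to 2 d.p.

Q* = 15.20

Social marginal benefit = demand + MEB = 126.87 - 3.00Q.
Set SMB = MC: 126.87 - 3.00Q = 28.37 + 3.48Q → Q* = 15.2006.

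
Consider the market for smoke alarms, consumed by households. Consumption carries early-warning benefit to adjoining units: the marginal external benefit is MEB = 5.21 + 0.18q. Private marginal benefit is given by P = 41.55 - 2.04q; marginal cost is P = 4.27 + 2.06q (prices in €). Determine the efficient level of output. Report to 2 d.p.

Social marginal benefit = demand + MEB = 46.76 - 1.86q.
Set SMB = MC: 46.76 - 1.86q = 4.27 + 2.06q → q* = 10.8393.

q* = 10.84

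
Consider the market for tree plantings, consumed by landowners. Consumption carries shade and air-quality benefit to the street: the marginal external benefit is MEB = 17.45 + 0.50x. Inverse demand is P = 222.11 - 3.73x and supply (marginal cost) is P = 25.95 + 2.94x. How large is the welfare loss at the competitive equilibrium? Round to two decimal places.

Market equilibrium (private): 25.95 + 2.94x = 222.11 - 3.73x → x_m = 29.4093.
Social marginal benefit = demand + MEB = 239.56 - 3.23x.
Set SMB = MC: 239.56 - 3.23x = 25.95 + 2.94x → x* = 34.6207.
The loss is the area between SMB and MC from x* to x_m; with linear curves that's a triangle of height MEB(x_m).
DWL = ½ × 5.2114 × 32.1546 = 83.7852.

DWL = 83.79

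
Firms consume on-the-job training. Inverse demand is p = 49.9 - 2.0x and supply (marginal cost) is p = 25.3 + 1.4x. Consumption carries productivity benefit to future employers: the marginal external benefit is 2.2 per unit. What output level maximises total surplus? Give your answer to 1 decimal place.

x* = 7.9

Social marginal benefit = demand + MEB = 52.1 - 2.0x.
Set SMB = MC: 52.1 - 2.0x = 25.3 + 1.4x → x* = 7.8824.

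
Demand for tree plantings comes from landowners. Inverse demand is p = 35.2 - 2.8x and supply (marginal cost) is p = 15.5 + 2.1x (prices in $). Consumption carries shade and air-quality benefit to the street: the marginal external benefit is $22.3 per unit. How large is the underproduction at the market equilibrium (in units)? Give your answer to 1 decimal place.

4.6 units

Market equilibrium (private): 15.5 + 2.1x = 35.2 - 2.8x → x_m = 4.0204.
Social marginal benefit = demand + MEB = 57.5 - 2.8x.
Set SMB = MC: 57.5 - 2.8x = 15.5 + 2.1x → x* = 8.5714.
Gap = |4.0204 − 8.5714| = 4.5510.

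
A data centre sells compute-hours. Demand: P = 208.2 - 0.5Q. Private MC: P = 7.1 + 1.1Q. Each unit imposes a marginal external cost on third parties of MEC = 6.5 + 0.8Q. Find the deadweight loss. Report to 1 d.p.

Market equilibrium (private): 7.1 + 1.1Q = 208.2 - 0.5Q → Q_m = 125.6875.
Social marginal cost = private MC + MEC = 13.6 + 1.9Q.
Set SMC = demand: 13.6 + 1.9Q = 208.2 - 0.5Q → Q* = 81.0833.
The loss is the area between SMC and demand from Q* to Q_m; with linear curves that's a triangle of height MEC(Q_m).
DWL = ½ × 44.6042 × 107.0500 = 2387.4398.

DWL = 2387.4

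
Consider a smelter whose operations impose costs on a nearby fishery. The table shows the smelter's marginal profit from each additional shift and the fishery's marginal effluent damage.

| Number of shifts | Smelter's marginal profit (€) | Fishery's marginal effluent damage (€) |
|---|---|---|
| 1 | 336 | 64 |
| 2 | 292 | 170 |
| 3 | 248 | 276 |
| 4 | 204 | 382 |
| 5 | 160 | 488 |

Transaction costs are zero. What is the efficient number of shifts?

Bargaining reaches the level where marginal profit last exceeds marginal effluent damage.
That holds through level 2 (292 ≥ 170) but not at 3 (248 < 276).

2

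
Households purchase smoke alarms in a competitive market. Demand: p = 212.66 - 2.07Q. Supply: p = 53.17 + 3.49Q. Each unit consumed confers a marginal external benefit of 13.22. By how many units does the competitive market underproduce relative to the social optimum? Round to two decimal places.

Market equilibrium (private): 53.17 + 3.49Q = 212.66 - 2.07Q → Q_m = 28.6853.
Social marginal benefit = demand + MEB = 225.88 - 2.07Q.
Set SMB = MC: 225.88 - 2.07Q = 53.17 + 3.49Q → Q* = 31.0629.
Gap = |28.6853 − 31.0629| = 2.3776.

2.38 units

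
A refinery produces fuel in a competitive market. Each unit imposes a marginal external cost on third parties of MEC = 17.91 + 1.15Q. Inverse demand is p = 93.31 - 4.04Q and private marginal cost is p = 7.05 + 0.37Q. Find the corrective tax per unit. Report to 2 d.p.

Social marginal cost = private MC + MEC = 24.96 + 1.52Q.
Set SMC = demand: 24.96 + 1.52Q = 93.31 - 4.04Q → Q* = 12.2932.
The Pigouvian tax equals MEC at Q*: 17.91 + 1.15×12.2932 = 32.0472.

tax = 32.05 per unit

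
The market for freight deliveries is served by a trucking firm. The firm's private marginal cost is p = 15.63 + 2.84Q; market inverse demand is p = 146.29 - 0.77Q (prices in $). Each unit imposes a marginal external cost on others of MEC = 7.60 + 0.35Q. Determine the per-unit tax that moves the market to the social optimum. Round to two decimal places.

tax = $18.48 per unit

Social marginal cost = private MC + MEC = 23.23 + 3.19Q.
Set SMC = demand: 23.23 + 3.19Q = 146.29 - 0.77Q → Q* = 31.0758.
The Pigouvian tax equals MEC at Q*: 7.60 + 0.35×31.0758 = 18.4765.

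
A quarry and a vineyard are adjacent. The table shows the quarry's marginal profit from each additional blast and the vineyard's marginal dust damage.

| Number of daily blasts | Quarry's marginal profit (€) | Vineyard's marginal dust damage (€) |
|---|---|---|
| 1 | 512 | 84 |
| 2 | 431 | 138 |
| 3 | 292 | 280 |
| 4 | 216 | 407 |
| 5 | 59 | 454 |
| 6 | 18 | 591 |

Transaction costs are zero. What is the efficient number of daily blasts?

Bargaining reaches the level where marginal profit last exceeds marginal dust damage.
That holds through level 3 (292 ≥ 280) but not at 4 (216 < 407).

3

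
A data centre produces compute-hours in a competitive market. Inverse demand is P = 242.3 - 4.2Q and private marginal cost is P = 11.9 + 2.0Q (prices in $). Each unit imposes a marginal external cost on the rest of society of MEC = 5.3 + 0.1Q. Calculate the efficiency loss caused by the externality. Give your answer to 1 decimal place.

Market equilibrium (private): 11.9 + 2.0Q = 242.3 - 4.2Q → Q_m = 37.1613.
Social marginal cost = private MC + MEC = 17.2 + 2.1Q.
Set SMC = demand: 17.2 + 2.1Q = 242.3 - 4.2Q → Q* = 35.7302.
Height of the DWL triangle at Q_m is SMC(Q_m) − demand(Q_m) = MEC(Q_m) = 9.0161.
DWL = ½ × 1.4311 × 9.0161 = 6.4515.

DWL = $6.5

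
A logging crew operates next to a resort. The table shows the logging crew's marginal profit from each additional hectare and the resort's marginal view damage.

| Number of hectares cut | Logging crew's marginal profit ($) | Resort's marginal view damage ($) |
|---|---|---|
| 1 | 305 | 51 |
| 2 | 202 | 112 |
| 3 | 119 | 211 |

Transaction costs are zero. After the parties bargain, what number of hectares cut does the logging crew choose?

2

Bargaining reaches the level where marginal profit last exceeds marginal view damage.
That holds through level 2 (202 ≥ 112) but not at 3 (119 < 211).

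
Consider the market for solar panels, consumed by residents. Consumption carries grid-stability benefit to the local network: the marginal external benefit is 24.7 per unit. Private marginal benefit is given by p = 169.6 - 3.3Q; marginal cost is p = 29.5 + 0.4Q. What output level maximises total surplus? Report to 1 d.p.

Social marginal benefit = demand + MEB = 194.3 - 3.3Q.
Set SMB = MC: 194.3 - 3.3Q = 29.5 + 0.4Q → Q* = 44.5405.

Q* = 44.5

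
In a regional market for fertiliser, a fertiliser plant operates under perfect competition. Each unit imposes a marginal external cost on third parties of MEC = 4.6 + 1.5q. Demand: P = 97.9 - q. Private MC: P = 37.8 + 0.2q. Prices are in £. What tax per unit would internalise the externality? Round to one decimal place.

tax = £35.4 per unit

Social marginal cost = private MC + MEC = 42.4 + 1.7q.
Set SMC = demand: 42.4 + 1.7q = 97.9 - q → q* = 20.5556.
The Pigouvian tax equals MEC at q*: 4.6 + 1.5×20.5556 = 35.4334.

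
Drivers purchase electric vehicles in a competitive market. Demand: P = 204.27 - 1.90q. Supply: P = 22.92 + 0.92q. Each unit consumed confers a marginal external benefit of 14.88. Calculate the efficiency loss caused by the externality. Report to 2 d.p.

DWL = 39.26

Market equilibrium (private): 22.92 + 0.92q = 204.27 - 1.90q → q_m = 64.3085.
Social marginal benefit = demand + MEB = 219.15 - 1.90q.
Set SMB = MC: 219.15 - 1.90q = 22.92 + 0.92q → q* = 69.5851.
Between q* and q_m the wedge SMB − MC runs linearly from 0 to MEB(q_m), so the loss is a triangle.
DWL = ½ × 5.2766 × 14.8800 = 39.2579.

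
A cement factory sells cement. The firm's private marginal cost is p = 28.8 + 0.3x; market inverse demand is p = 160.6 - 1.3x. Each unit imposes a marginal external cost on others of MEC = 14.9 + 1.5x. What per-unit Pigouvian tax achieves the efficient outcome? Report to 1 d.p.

Social marginal cost = private MC + MEC = 43.7 + 1.8x.
Set SMC = demand: 43.7 + 1.8x = 160.6 - 1.3x → x* = 37.7097.
The Pigouvian tax equals MEC at x*: 14.9 + 1.5×37.7097 = 71.4646.

tax = 71.5 per unit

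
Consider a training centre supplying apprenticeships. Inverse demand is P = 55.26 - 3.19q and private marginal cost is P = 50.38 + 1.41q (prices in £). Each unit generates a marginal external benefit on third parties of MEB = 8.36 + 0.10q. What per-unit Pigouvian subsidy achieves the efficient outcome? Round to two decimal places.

Social marginal cost = private MC − MEB = 42.02 + 1.31q.
Set SMC = demand: 42.02 + 1.31q = 55.26 - 3.19q → q* = 2.9422.
The Pigouvian subsidy equals MEB at q*: 8.36 + 0.10×2.9422 = 8.6542.

subsidy = £8.65 per unit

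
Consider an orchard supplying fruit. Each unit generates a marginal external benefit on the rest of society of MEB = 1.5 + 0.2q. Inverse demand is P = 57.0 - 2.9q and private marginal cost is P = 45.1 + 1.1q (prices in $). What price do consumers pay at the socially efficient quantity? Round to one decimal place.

Social marginal cost = private MC − MEB = 43.6 + 0.9q.
Set SMC = demand: 43.6 + 0.9q = 57.0 - 2.9q → q* = 3.5263.
Consumer price on the demand curve at q*: 57.0 − 2.9×3.5263 = 46.7737.

P = $46.8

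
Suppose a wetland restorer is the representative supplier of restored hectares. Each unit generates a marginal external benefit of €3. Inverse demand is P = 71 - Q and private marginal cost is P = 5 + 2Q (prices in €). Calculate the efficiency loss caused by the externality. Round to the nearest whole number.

DWL = €2

Market equilibrium (private): 5 + 2Q = 71 - Q → Q_m = 22.0000.
Social marginal cost = private MC − MEB = 2 + 2Q.
Set SMC = demand: 2 + 2Q = 71 - Q → Q* = 23.0000.
The welfare-loss triangle has base |Q_m − Q*| and height MEB(Q_m) (the vertical gap between SMC and demand is zero at Q* and MEB at Q_m).
DWL = ½ × 1.0000 × 3.0000 = 1.5000.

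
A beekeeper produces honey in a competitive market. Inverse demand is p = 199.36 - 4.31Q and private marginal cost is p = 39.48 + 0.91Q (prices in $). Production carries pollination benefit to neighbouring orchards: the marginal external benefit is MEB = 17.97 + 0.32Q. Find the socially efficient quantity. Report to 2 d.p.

Q* = 36.30

Social marginal cost = private MC − MEB = 21.51 + 0.59Q.
Set SMC = demand: 21.51 + 0.59Q = 199.36 - 4.31Q → Q* = 36.2959.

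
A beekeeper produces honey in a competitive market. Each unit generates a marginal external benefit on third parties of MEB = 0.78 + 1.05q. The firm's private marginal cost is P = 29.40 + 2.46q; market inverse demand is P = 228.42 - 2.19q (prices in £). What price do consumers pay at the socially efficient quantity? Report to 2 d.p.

P = £106.88

Social marginal cost = private MC − MEB = 28.62 + 1.41q.
Set SMC = demand: 28.62 + 1.41q = 228.42 - 2.19q → q* = 55.5000.
Consumer price on the demand curve at q*: 228.42 − 2.19×55.5000 = 106.8750.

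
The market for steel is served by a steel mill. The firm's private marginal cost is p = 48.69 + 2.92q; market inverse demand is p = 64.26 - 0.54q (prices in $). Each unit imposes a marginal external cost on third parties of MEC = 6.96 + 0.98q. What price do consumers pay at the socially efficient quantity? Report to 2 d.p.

P = $63.21

Social marginal cost = private MC + MEC = 55.65 + 3.90q.
Set SMC = demand: 55.65 + 3.90q = 64.26 - 0.54q → q* = 1.9392.
Consumer price on the demand curve at q*: 64.26 − 0.54×1.9392 = 63.2128.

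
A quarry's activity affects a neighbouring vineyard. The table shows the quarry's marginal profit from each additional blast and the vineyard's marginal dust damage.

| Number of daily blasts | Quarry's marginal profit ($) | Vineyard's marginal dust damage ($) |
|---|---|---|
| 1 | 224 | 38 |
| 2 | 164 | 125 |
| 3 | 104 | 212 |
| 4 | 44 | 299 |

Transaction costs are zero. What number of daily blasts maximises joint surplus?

Bargaining reaches the level where marginal profit last exceeds marginal dust damage.
That holds through level 2 (164 ≥ 125) but not at 3 (104 < 212).

2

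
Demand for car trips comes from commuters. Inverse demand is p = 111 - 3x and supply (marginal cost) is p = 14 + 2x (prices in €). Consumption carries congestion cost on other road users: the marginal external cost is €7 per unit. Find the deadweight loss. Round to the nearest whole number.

DWL = €5

Market equilibrium (private): 14 + 2x = 111 - 3x → x_m = 19.4000.
Social marginal benefit = demand − MEC = 104 - 3x.
Set SMB = MC: 104 - 3x = 14 + 2x → x* = 18.0000.
The welfare-loss triangle has base |x_m − x*| and height MEC(x_m) (the vertical gap between SMB and MC is zero at x* and MEC at x_m).
DWL = ½ × 1.4000 × 7.0000 = 4.9000.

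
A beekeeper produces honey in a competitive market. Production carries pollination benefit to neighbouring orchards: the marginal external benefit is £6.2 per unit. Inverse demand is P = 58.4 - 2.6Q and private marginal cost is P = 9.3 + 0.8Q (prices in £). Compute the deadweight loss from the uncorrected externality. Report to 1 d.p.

Market equilibrium (private): 9.3 + 0.8Q = 58.4 - 2.6Q → Q_m = 14.4412.
Social marginal cost = private MC − MEB = 3.1 + 0.8Q.
Set SMC = demand: 3.1 + 0.8Q = 58.4 - 2.6Q → Q* = 16.2647.
Between Q* and Q_m the wedge demand − SMC runs linearly from 0 to MEB(Q_m), so the loss is a triangle.
DWL = ½ × 1.8235 × 6.2000 = 5.6529.

DWL = £5.7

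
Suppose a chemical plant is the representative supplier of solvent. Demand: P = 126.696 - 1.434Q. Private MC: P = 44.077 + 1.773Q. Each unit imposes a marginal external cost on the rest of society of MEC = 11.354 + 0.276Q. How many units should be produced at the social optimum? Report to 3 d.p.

Social marginal cost = private MC + MEC = 55.431 + 2.049Q.
Set SMC = demand: 55.431 + 2.049Q = 126.696 - 1.434Q → Q* = 20.4608.

Q* = 20.461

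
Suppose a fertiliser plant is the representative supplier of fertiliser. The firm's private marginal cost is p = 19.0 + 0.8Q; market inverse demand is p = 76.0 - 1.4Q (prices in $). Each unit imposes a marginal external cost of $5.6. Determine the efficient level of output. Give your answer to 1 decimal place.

Q* = 23.4

Social marginal cost = private MC + MEC = 24.6 + 0.8Q.
Set SMC = demand: 24.6 + 0.8Q = 76.0 - 1.4Q → Q* = 23.3636.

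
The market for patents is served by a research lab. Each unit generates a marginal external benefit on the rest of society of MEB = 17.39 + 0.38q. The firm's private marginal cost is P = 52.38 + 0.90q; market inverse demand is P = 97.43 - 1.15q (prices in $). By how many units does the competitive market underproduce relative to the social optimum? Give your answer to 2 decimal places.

15.41 units

Market equilibrium (private): 52.38 + 0.90q = 97.43 - 1.15q → q_m = 21.9756.
Social marginal cost = private MC − MEB = 34.99 + 0.52q.
Set SMC = demand: 34.99 + 0.52q = 97.43 - 1.15q → q* = 37.3892.
Gap = |21.9756 − 37.3892| = 15.4136.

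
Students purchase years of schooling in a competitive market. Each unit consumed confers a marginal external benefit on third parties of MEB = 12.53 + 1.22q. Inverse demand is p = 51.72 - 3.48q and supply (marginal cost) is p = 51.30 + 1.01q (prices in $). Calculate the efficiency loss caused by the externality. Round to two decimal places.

Market equilibrium (private): 51.30 + 1.01q = 51.72 - 3.48q → q_m = 0.0935.
Social marginal benefit = demand + MEB = 64.25 - 2.26q.
Set SMB = MC: 64.25 - 2.26q = 51.30 + 1.01q → q* = 3.9602.
The welfare-loss triangle has base |q_m − q*| and height MEB(q_m) (the vertical gap between SMB and MC is zero at q* and MEB at q_m).
DWL = ½ × 3.8667 × 12.6441 = 24.4455.

DWL = $24.45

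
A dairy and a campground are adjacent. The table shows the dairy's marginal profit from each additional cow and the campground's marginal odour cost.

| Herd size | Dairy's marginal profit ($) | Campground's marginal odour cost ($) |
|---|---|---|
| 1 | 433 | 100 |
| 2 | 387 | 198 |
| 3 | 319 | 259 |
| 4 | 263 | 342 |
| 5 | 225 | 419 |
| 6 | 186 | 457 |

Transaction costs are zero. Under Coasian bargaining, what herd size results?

3

Bargaining reaches the level where marginal profit last exceeds marginal odour cost.
That holds through level 3 (319 ≥ 259) but not at 4 (263 < 342).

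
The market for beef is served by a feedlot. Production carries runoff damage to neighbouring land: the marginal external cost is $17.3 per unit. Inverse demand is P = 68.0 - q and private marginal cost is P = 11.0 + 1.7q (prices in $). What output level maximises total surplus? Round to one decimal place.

Social marginal cost = private MC + MEC = 28.3 + 1.7q.
Set SMC = demand: 28.3 + 1.7q = 68.0 - q → q* = 14.7037.

q* = 14.7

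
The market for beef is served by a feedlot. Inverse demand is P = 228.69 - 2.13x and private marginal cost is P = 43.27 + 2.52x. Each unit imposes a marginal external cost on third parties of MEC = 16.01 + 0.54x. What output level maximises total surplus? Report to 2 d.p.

Social marginal cost = private MC + MEC = 59.28 + 3.06x.
Set SMC = demand: 59.28 + 3.06x = 228.69 - 2.13x → x* = 32.6416.

x* = 32.64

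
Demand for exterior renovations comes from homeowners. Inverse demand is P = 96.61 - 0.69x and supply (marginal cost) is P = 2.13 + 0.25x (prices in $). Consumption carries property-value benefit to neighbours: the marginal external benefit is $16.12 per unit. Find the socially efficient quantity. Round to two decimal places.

Social marginal benefit = demand + MEB = 112.73 - 0.69x.
Set SMB = MC: 112.73 - 0.69x = 2.13 + 0.25x → x* = 117.6596.

x* = 117.66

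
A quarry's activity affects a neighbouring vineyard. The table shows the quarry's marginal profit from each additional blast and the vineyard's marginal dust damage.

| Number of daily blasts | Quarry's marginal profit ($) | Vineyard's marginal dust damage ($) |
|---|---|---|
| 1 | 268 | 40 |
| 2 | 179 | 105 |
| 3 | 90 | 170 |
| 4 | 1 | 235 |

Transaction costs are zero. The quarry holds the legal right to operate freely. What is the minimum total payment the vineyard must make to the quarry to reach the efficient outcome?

Left alone the quarry would choose level 4 (marginal profit stays positive).
Efficient level: k* = 2 (marginal profit ≥ marginal dust damage through 2).
The vineyard must at least cover the quarry's forgone profit from cutting 4→2: 90 + 1 = 91.

$91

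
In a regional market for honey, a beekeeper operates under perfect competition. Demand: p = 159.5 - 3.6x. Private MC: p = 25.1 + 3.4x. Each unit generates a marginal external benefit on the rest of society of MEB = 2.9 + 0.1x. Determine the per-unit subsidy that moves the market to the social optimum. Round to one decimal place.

subsidy = 4.9 per unit

Social marginal cost = private MC − MEB = 22.2 + 3.3x.
Set SMC = demand: 22.2 + 3.3x = 159.5 - 3.6x → x* = 19.8986.
The Pigouvian subsidy equals MEB at x*: 2.9 + 0.1×19.8986 = 4.8899.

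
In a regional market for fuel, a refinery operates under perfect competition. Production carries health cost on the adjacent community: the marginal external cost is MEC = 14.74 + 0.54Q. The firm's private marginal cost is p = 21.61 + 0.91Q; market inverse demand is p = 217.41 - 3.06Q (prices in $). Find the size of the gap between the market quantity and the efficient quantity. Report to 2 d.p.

Market equilibrium (private): 21.61 + 0.91Q = 217.41 - 3.06Q → Q_m = 49.3199.
Social marginal cost = private MC + MEC = 36.35 + 1.45Q.
Set SMC = demand: 36.35 + 1.45Q = 217.41 - 3.06Q → Q* = 40.1463.
Gap = |49.3199 − 40.1463| = 9.1736.

9.17 units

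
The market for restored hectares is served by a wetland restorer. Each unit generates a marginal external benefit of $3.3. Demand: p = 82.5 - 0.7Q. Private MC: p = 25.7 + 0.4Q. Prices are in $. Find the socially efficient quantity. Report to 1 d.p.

Q* = 54.6

Social marginal cost = private MC − MEB = 22.4 + 0.4Q.
Set SMC = demand: 22.4 + 0.4Q = 82.5 - 0.7Q → Q* = 54.6364.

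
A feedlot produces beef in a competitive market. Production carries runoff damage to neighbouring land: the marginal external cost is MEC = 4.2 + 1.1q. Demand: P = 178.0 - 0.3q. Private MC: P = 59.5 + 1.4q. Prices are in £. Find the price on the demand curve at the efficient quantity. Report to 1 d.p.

P = £165.8

Social marginal cost = private MC + MEC = 63.7 + 2.5q.
Set SMC = demand: 63.7 + 2.5q = 178.0 - 0.3q → q* = 40.8214.
Consumer price on the demand curve at q*: 178.0 − 0.3×40.8214 = 165.7536.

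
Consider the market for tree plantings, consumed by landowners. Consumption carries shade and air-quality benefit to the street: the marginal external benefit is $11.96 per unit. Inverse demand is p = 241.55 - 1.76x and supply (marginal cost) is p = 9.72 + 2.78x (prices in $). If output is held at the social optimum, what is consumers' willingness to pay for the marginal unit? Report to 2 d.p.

P = $147.04

Social marginal benefit = demand + MEB = 253.51 - 1.76x.
Set SMB = MC: 253.51 - 1.76x = 9.72 + 2.78x → x* = 53.6982.
Consumer price on the demand curve at x*: 241.55 − 1.76×53.6982 = 147.0412.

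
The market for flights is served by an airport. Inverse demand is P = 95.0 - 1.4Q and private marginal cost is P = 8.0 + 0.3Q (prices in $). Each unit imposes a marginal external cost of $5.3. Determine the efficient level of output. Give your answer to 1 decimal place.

Q* = 48.1

Social marginal cost = private MC + MEC = 13.3 + 0.3Q.
Set SMC = demand: 13.3 + 0.3Q = 95.0 - 1.4Q → Q* = 48.0588.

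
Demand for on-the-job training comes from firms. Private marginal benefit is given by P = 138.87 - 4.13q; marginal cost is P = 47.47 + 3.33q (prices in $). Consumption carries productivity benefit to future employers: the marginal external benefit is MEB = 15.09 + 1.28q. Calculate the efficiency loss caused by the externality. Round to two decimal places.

Market equilibrium (private): 47.47 + 3.33q = 138.87 - 4.13q → q_m = 12.2520.
Social marginal benefit = demand + MEB = 153.96 - 2.85q.
Set SMB = MC: 153.96 - 2.85q = 47.47 + 3.33q → q* = 17.2314.
The welfare-loss triangle has base |q_m − q*| and height MEB(q_m) (the vertical gap between SMB and MC is zero at q* and MEB at q_m).
DWL = ½ × 4.9794 × 30.7726 = 76.6145.

DWL = $76.61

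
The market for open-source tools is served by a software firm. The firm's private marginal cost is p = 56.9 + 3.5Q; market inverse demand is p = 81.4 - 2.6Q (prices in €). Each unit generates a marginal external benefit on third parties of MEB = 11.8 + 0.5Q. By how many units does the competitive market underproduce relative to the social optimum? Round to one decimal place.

2.5 units

Market equilibrium (private): 56.9 + 3.5Q = 81.4 - 2.6Q → Q_m = 4.0164.
Social marginal cost = private MC − MEB = 45.1 + 3.0Q.
Set SMC = demand: 45.1 + 3.0Q = 81.4 - 2.6Q → Q* = 6.4821.
Gap = |4.0164 − 6.4821| = 2.4657.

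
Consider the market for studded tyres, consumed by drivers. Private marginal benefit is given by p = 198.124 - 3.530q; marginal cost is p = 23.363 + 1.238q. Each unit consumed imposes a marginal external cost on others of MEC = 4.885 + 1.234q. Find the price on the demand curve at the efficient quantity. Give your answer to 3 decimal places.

Social marginal benefit = demand − MEC = 193.239 - 4.764q.
Set SMB = MC: 193.239 - 4.764q = 23.363 + 1.238q → q* = 28.3032.
Consumer price on the demand curve at q*: 198.124 − 3.530×28.3032 = 98.2137.

P = 98.214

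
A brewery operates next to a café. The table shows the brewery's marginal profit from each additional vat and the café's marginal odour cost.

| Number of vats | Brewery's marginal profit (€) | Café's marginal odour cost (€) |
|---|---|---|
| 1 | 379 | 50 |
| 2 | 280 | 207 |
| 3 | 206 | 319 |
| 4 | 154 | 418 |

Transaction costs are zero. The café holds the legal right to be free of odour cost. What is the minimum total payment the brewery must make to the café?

Efficient level: marginal profit ≥ marginal odour cost through level 2, so k* = 2.
With the café holding the right, the brewery must at least compensate total damage at k*: 50 + 207 = 257.

€257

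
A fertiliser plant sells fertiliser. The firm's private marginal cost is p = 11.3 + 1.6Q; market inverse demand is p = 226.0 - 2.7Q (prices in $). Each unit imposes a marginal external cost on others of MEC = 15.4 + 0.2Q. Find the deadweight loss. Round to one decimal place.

DWL = $71.6

Market equilibrium (private): 11.3 + 1.6Q = 226.0 - 2.7Q → Q_m = 49.9302.
Social marginal cost = private MC + MEC = 26.7 + 1.8Q.
Set SMC = demand: 26.7 + 1.8Q = 226.0 - 2.7Q → Q* = 44.2889.
The loss is the area between SMC and demand from Q* to Q_m; with linear curves that's a triangle of height MEC(Q_m).
DWL = ½ × 5.6413 × 25.3860 = 71.6050.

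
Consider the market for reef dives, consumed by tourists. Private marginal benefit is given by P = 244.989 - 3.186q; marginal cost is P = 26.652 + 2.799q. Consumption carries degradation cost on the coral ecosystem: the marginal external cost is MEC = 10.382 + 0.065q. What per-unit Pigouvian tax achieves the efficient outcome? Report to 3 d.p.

tax = 12.616 per unit

Social marginal benefit = demand − MEC = 234.607 - 3.251q.
Set SMB = MC: 234.607 - 3.251q = 26.652 + 2.799q → q* = 34.3727.
The Pigouvian tax equals MEC at q*: 10.382 + 0.065×34.3727 = 12.6162.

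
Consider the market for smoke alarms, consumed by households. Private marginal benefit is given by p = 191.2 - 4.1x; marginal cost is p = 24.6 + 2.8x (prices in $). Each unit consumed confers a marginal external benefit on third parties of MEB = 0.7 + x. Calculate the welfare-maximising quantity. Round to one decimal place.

Social marginal benefit = demand + MEB = 191.9 - 3.1x.
Set SMB = MC: 191.9 - 3.1x = 24.6 + 2.8x → x* = 28.3559.

x* = 28.4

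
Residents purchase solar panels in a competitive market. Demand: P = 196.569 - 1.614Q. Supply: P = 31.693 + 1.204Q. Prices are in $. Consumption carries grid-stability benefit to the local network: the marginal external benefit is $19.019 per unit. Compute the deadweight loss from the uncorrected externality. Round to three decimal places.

Market equilibrium (private): 31.693 + 1.204Q = 196.569 - 1.614Q → Q_m = 58.5082.
Social marginal benefit = demand + MEB = 215.588 - 1.614Q.
Set SMB = MC: 215.588 - 1.614Q = 31.693 + 1.204Q → Q* = 65.2573.
Between Q* and Q_m the wedge SMB − MC runs linearly from 0 to MEB(Q_m), so the loss is a triangle.
DWL = ½ × 6.7491 × 19.0190 = 64.1806.

DWL = $64.181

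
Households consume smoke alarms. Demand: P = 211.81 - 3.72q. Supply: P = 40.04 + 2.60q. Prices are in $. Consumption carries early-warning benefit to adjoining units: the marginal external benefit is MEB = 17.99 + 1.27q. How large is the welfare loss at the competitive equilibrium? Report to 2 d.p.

Market equilibrium (private): 40.04 + 2.60q = 211.81 - 3.72q → q_m = 27.1788.
Social marginal benefit = demand + MEB = 229.80 - 2.45q.
Set SMB = MC: 229.80 - 2.45q = 40.04 + 2.60q → q* = 37.5762.
Height of the DWL triangle at q_m is SMB(q_m) − MC(q_m) = MEB(q_m) = 52.5071.
DWL = ½ × 10.3974 × 52.5071 = 272.9687.

DWL = $272.97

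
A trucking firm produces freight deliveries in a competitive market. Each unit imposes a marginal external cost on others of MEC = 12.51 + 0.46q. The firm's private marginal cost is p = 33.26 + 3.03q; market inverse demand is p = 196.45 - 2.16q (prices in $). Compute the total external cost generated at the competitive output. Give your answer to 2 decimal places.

Market equilibrium (private): 33.26 + 3.03q = 196.45 - 2.16q → q_m = 31.4432.
Total external cost = ∫₀^{q_m} (12.51 + 0.46q) dq = 12.51×31.4432 + ½×0.46×31.4432² = 620.7496.

$620.75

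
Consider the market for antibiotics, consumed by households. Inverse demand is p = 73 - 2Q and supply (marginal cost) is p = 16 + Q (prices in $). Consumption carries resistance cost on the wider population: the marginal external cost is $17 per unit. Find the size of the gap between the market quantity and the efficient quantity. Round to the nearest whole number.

Market equilibrium (private): 16 + Q = 73 - 2Q → Q_m = 19.0000.
Social marginal benefit = demand − MEC = 56 - 2Q.
Set SMB = MC: 56 - 2Q = 16 + Q → Q* = 13.3333.
Gap = |19.0000 − 13.3333| = 5.6667.

6 units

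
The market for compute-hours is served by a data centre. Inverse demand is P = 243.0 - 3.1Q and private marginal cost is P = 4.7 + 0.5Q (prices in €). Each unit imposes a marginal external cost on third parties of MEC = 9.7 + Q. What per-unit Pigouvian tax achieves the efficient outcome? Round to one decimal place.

Social marginal cost = private MC + MEC = 14.4 + 1.5Q.
Set SMC = demand: 14.4 + 1.5Q = 243.0 - 3.1Q → Q* = 49.6957.
The Pigouvian tax equals MEC at Q*: 9.7 + 1.0×49.6957 = 59.3957.

tax = €59.4 per unit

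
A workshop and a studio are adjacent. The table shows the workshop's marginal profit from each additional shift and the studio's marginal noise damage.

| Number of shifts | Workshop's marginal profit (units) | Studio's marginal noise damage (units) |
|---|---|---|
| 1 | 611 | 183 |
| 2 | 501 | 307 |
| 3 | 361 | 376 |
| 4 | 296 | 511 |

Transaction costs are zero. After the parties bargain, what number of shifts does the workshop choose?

2

Bargaining reaches the level where marginal profit last exceeds marginal noise damage.
That holds through level 2 (501 ≥ 307) but not at 3 (361 < 376).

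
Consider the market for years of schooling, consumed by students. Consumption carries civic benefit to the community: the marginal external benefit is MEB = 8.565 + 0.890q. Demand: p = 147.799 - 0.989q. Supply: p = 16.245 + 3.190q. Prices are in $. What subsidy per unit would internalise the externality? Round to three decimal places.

Social marginal benefit = demand + MEB = 156.364 - 0.099q.
Set SMB = MC: 156.364 - 0.099q = 16.245 + 3.190q → q* = 42.6023.
The Pigouvian subsidy equals MEB at q*: 8.565 + 0.890×42.6023 = 46.4810.

subsidy = $46.481 per unit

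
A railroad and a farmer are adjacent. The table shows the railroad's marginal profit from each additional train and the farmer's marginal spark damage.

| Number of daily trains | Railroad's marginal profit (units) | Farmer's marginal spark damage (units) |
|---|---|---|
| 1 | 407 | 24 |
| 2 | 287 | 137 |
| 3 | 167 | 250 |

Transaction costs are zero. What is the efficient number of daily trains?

Bargaining reaches the level where marginal profit last exceeds marginal spark damage.
That holds through level 2 (287 ≥ 137) but not at 3 (167 < 250).

2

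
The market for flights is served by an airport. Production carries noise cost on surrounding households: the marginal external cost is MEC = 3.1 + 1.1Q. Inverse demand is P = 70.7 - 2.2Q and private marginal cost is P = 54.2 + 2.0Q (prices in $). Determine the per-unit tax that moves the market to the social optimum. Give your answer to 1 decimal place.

Social marginal cost = private MC + MEC = 57.3 + 3.1Q.
Set SMC = demand: 57.3 + 3.1Q = 70.7 - 2.2Q → Q* = 2.5283.
The Pigouvian tax equals MEC at Q*: 3.1 + 1.1×2.5283 = 5.8811.

tax = $5.9 per unit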